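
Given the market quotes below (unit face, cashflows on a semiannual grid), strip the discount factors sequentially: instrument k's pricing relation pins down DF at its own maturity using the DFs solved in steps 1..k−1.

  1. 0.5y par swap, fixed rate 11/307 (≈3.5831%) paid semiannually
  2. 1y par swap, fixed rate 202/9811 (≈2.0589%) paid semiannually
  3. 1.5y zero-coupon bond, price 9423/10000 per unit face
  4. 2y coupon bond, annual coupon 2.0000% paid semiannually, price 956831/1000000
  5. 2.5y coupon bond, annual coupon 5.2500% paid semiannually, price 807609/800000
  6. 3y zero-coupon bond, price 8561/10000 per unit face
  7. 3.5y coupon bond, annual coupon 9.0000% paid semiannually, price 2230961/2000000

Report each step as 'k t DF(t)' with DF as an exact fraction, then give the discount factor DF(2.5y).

1 1/2 614/625
2 1 4899/5000
3 3/2 9423/10000
4 2 4593/5000
5 5/2 8859/10000
6 3 8561/10000
7 7/2 4139/5000
DF(2.5y) = 8859/10000 ≈ 0.885900

step 1 [0.5y] swap r/2=11/614: DF=(1 − 11/614·(0))/(1+11/614) = 614/625 ≈ 0.982400
step 2 [1y] swap r/2=101/9811: DF=(1 − 101/9811·(0.982400))/(1+101/9811) = 4899/5000 ≈ 0.979800
step 3 [1.5y] zero: DF = P = 9423/10000 ≈ 0.942300
step 4 [2y] bond c/2=1/100: DF=(956831/1000000 − 1/100·(0.982400+0.979800+0.942300))/(1+1/100) = 4593/5000 ≈ 0.918600
step 5 [2.5y] bond c/2=21/800: DF=(807609/800000 − 21/800·(0.982400+0.979800+0.942300+0.918600))/(1+21/800) = 8859/10000 ≈ 0.885900
step 6 [3y] zero: DF = P = 8561/10000 ≈ 0.856100
step 7 [3.5y] bond c/2=9/200: DF=(2230961/2000000 − 9/200·(0.982400+0.979800+0.942300+0.918600+0.885900+0.856100))/(1+9/200) = 4139/5000 ≈ 0.827800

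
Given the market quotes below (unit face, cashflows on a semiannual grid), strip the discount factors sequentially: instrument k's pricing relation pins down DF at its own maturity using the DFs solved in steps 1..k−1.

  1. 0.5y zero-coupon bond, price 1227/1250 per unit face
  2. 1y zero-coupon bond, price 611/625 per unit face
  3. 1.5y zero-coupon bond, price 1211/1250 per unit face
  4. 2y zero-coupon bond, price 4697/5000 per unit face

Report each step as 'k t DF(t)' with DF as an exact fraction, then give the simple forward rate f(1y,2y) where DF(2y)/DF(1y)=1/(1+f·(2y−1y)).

1 1/2 1227/1250
2 1 611/625
3 3/2 1211/1250
4 2 4697/5000
f(1y,2y) = ((611/625)/(4697/5000) − 1)/(1) = 191/4697 ≈ 4.0664%

step 1 [0.5y] zero: DF = P = 1227/1250 ≈ 0.981600
step 2 [1y] zero: DF = P = 611/625 ≈ 0.977600
step 3 [1.5y] zero: DF = P = 1211/1250 ≈ 0.968800
step 4 [2y] zero: DF = P = 4697/5000 ≈ 0.939400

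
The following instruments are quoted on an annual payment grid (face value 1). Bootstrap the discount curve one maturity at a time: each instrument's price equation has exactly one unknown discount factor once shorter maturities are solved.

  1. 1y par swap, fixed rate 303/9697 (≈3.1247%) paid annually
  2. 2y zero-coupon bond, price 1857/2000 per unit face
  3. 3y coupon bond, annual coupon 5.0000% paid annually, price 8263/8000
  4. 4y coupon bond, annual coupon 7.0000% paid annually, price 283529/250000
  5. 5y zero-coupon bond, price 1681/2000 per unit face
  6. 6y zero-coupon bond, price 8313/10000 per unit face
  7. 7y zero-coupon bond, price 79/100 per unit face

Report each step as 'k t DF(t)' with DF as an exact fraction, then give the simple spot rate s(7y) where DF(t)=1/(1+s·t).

1 1 9697/10000
2 2 1857/2000
3 3 8933/10000
4 4 8773/10000
5 5 1681/2000
6 6 8313/10000
7 7 79/100
s(7y) = (1/(79/100) − 1)/(7) = 3/79 ≈ 3.7975%

step 1 [1y] swap r/1=303/9697: DF=(1 − 303/9697·(0))/(1+303/9697) = 9697/10000 ≈ 0.969700
step 2 [2y] zero: DF = P = 1857/2000 ≈ 0.928500
step 3 [3y] bond c/1=1/20: DF=(8263/8000 − 1/20·(0.969700+0.928500))/(1+1/20) = 8933/10000 ≈ 0.893300
step 4 [4y] bond c/1=7/100: DF=(283529/250000 − 7/100·(0.969700+0.928500+0.893300))/(1+7/100) = 8773/10000 ≈ 0.877300
step 5 [5y] zero: DF = P = 1681/2000 ≈ 0.840500
step 6 [6y] zero: DF = P = 8313/10000 ≈ 0.831300
step 7 [7y] zero: DF = P = 79/100 ≈ 0.790000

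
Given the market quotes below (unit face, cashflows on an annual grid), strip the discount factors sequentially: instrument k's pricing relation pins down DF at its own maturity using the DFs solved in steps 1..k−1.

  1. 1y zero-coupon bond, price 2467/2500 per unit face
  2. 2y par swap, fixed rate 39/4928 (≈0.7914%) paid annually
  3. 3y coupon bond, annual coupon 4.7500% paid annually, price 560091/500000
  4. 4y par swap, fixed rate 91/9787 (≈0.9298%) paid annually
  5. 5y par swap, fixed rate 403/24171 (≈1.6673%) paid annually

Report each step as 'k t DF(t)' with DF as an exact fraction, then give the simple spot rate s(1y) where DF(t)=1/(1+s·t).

1 1 2467/2500
2 2 2461/2500
3 3 49/50
4 4 2409/2500
5 5 4597/5000
s(1y) = (1/(2467/2500) − 1)/(1) = 33/2467 ≈ 1.3377%

step 1 [1y] zero: DF = P = 2467/2500 ≈ 0.986800
step 2 [2y] swap r/1=39/4928: DF=(1 − 39/4928·(0.986800))/(1+39/4928) = 2461/2500 ≈ 0.984400
step 3 [3y] bond c/1=19/400: DF=(560091/500000 − 19/400·(0.986800+0.984400))/(1+19/400) = 49/50 ≈ 0.980000
step 4 [4y] swap r/1=91/9787: DF=(1 − 91/9787·(0.986800+0.984400+0.980000))/(1+91/9787) = 2409/2500 ≈ 0.963600
step 5 [5y] swap r/1=403/24171: DF=(1 − 403/24171·(0.986800+0.984400+0.980000+0.963600))/(1+403/24171) = 4597/5000 ≈ 0.919400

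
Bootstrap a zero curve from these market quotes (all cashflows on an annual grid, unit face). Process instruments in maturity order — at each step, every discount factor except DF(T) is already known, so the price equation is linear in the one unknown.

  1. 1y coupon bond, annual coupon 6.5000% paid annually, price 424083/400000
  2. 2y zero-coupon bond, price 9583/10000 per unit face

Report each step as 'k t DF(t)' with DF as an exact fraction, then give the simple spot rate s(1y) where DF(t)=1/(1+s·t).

1 1 1991/2000
2 2 9583/10000
s(1y) = (1/(1991/2000) − 1)/(1) = 9/1991 ≈ 0.4520%

step 1 [1y] bond c/1=13/200: DF=(424083/400000 − 13/200·(0))/(1+13/200) = 1991/2000 ≈ 0.995500
step 2 [2y] zero: DF = P = 9583/10000 ≈ 0.958300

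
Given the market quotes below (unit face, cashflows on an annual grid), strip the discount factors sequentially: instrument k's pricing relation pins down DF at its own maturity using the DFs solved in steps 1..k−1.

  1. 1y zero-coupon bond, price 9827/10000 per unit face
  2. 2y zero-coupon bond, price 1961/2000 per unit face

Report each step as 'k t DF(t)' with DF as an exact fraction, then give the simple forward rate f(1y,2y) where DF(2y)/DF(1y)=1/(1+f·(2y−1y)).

1 1 9827/10000
2 2 1961/2000
f(1y,2y) = ((9827/10000)/(1961/2000) − 1)/(1) = 22/9805 ≈ 0.2244%

step 1 [1y] zero: DF = P = 9827/10000 ≈ 0.982700
step 2 [2y] zero: DF = P = 1961/2000 ≈ 0.980500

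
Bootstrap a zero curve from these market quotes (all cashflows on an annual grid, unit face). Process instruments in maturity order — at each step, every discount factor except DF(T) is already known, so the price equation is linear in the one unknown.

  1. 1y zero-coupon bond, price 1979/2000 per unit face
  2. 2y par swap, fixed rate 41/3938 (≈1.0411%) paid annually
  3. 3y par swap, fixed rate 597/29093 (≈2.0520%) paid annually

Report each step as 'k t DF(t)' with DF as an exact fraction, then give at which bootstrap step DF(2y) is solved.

1 1 1979/2000
2 2 1959/2000
3 3 9403/10000
DF(2y) is solved at step 2

step 1 [1y] zero: DF = P = 1979/2000 ≈ 0.989500
step 2 [2y] swap r/1=41/3938: DF=(1 − 41/3938·(0.989500))/(1+41/3938) = 1959/2000 ≈ 0.979500
step 3 [3y] swap r/1=597/29093: DF=(1 − 597/29093·(0.989500+0.979500))/(1+597/29093) = 9403/10000 ≈ 0.940300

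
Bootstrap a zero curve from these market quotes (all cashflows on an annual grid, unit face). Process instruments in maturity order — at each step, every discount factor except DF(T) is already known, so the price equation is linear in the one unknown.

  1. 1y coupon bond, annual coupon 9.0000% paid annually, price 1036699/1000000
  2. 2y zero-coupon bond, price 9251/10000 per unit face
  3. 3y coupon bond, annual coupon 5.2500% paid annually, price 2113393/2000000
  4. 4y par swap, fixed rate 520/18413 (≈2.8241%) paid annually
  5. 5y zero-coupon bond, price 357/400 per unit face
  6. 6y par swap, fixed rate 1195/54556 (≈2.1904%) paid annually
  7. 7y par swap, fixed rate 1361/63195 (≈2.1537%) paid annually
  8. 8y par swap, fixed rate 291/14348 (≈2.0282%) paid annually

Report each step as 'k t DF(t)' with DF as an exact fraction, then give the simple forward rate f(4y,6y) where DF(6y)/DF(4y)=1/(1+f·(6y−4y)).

step 1 [1y] bond c/1=9/100: DF=(1036699/1000000 − 9/100·(0))/(1+9/100) = 9511/10000 ≈ 0.951100
step 2 [2y] zero: DF = P = 9251/10000 ≈ 0.925100
step 3 [3y] bond c/1=21/400: DF=(2113393/2000000 − 21/400·(0.951100+0.925100))/(1+21/400) = 569/625 ≈ 0.910400
step 4 [4y] swap r/1=520/18413: DF=(1 − 520/18413·(0.951100+0.925100+0.910400))/(1+520/18413) = 112/125 ≈ 0.896000
step 5 [5y] zero: DF = P = 357/400 ≈ 0.892500
step 6 [6y] swap r/1=1195/54556: DF=(1 − 1195/54556·(0.951100+0.925100+0.910400+0.896000+0.892500))/(1+1195/54556) = 1761/2000 ≈ 0.880500
step 7 [7y] swap r/1=1361/63195: DF=(1 − 1361/63195·(0.951100+0.925100+0.910400+0.896000+0.892500+0.880500))/(1+1361/63195) = 8639/10000 ≈ 0.863900
step 8 [8y] swap r/1=291/14348: DF=(1 − 291/14348·(0.951100+0.925100+0.910400+0.896000+0.892500+0.880500+0.863900))/(1+291/14348) = 1709/2000 ≈ 0.854500

1 1 9511/10000
2 2 9251/10000
3 3 569/625
4 4 112/125
5 5 357/400
6 6 1761/2000
7 7 8639/10000
8 8 1709/2000
f(4y,6y) = ((112/125)/(1761/2000) − 1)/(2) = 31/3522 ≈ 0.8802%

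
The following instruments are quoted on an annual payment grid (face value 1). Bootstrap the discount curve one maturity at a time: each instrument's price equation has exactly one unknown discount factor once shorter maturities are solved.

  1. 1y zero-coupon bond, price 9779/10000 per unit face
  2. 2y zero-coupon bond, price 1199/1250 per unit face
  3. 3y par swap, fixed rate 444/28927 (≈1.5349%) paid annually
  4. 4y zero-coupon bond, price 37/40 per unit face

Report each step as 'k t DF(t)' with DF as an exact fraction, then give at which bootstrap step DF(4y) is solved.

step 1 [1y] zero: DF = P = 9779/10000 ≈ 0.977900
step 2 [2y] zero: DF = P = 1199/1250 ≈ 0.959200
step 3 [3y] swap r/1=444/28927: DF=(1 − 444/28927·(0.977900+0.959200))/(1+444/28927) = 2389/2500 ≈ 0.955600
step 4 [4y] zero: DF = P = 37/40 ≈ 0.925000

1 1 9779/10000
2 2 1199/1250
3 3 2389/2500
4 4 37/40
DF(4y) is solved at step 4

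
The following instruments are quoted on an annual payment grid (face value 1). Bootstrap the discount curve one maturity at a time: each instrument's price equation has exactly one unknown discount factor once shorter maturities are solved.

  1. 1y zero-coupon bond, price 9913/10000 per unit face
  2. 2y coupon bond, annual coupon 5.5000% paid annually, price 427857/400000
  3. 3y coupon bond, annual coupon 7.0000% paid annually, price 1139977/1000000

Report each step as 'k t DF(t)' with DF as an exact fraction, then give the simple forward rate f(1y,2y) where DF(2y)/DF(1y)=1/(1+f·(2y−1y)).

step 1 [1y] zero: DF = P = 9913/10000 ≈ 0.991300
step 2 [2y] bond c/1=11/200: DF=(427857/400000 − 11/200·(0.991300))/(1+11/200) = 4811/5000 ≈ 0.962200
step 3 [3y] bond c/1=7/100: DF=(1139977/1000000 − 7/100·(0.991300+0.962200))/(1+7/100) = 586/625 ≈ 0.937600

1 1 9913/10000
2 2 4811/5000
3 3 586/625
f(1y,2y) = ((9913/10000)/(4811/5000) − 1)/(1) = 291/9622 ≈ 3.0243%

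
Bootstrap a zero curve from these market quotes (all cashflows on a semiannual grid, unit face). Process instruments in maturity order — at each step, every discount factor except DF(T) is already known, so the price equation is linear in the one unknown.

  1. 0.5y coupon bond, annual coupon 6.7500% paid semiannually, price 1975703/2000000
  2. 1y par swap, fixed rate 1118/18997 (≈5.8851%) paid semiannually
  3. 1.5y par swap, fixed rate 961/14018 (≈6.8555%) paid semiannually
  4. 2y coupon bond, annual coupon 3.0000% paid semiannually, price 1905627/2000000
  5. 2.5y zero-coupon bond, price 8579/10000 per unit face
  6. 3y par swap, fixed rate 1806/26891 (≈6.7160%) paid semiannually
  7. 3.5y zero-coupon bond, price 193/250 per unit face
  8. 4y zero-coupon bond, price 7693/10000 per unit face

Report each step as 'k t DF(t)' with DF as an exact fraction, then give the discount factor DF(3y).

1 1/2 2389/2500
2 1 9441/10000
3 3/2 9039/10000
4 2 8973/10000
5 5/2 8579/10000
6 3 4097/5000
7 7/2 193/250
8 4 7693/10000
DF(3y) = 4097/5000 ≈ 0.819400

step 1 [0.5y] bond c/2=27/800: DF=(1975703/2000000 − 27/800·(0))/(1+27/800) = 2389/2500 ≈ 0.955600
step 2 [1y] swap r/2=559/18997: DF=(1 − 559/18997·(0.955600))/(1+559/18997) = 9441/10000 ≈ 0.944100
step 3 [1.5y] swap r/2=961/28036: DF=(1 − 961/28036·(0.955600+0.944100))/(1+961/28036) = 9039/10000 ≈ 0.903900
step 4 [2y] bond c/2=3/200: DF=(1905627/2000000 − 3/200·(0.955600+0.944100+0.903900))/(1+3/200) = 8973/10000 ≈ 0.897300
step 5 [2.5y] zero: DF = P = 8579/10000 ≈ 0.857900
step 6 [3y] swap r/2=903/26891: DF=(1 − 903/26891·(0.955600+0.944100+0.903900+0.897300+0.857900))/(1+903/26891) = 4097/5000 ≈ 0.819400
step 7 [3.5y] zero: DF = P = 193/250 ≈ 0.772000
step 8 [4y] zero: DF = P = 7693/10000 ≈ 0.769300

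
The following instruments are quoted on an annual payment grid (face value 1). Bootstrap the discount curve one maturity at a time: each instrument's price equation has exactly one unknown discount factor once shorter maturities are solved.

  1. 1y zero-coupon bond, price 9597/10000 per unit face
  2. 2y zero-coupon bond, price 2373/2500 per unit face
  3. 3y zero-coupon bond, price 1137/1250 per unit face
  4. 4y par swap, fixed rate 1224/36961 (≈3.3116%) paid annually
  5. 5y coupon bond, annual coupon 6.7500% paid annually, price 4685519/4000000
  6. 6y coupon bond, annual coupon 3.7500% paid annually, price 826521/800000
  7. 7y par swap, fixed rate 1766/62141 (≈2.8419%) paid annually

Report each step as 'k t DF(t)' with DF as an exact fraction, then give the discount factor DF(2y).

step 1 [1y] zero: DF = P = 9597/10000 ≈ 0.959700
step 2 [2y] zero: DF = P = 2373/2500 ≈ 0.949200
step 3 [3y] zero: DF = P = 1137/1250 ≈ 0.909600
step 4 [4y] swap r/1=1224/36961: DF=(1 − 1224/36961·(0.959700+0.949200+0.909600))/(1+1224/36961) = 1097/1250 ≈ 0.877600
step 5 [5y] bond c/1=27/400: DF=(4685519/4000000 − 27/400·(0.959700+0.949200+0.909600+0.877600))/(1+27/400) = 2159/2500 ≈ 0.863600
step 6 [6y] bond c/1=3/80: DF=(826521/800000 − 3/80·(0.959700+0.949200+0.909600+0.877600+0.863600))/(1+3/80) = 831/1000 ≈ 0.831000
step 7 [7y] swap r/1=1766/62141: DF=(1 − 1766/62141·(0.959700+0.949200+0.909600+0.877600+0.863600+0.831000))/(1+1766/62141) = 4117/5000 ≈ 0.823400

1 1 9597/10000
2 2 2373/2500
3 3 1137/1250
4 4 1097/1250
5 5 2159/2500
6 6 831/1000
7 7 4117/5000
DF(2y) = 2373/2500 ≈ 0.949200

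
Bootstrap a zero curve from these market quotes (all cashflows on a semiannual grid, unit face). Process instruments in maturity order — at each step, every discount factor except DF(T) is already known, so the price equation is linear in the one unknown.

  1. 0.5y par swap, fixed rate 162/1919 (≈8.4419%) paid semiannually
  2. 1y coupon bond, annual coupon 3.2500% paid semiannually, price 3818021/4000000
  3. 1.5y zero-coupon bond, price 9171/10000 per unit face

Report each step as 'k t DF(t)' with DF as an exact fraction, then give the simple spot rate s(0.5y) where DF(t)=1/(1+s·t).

1 1/2 1919/2000
2 1 9239/10000
3 3/2 9171/10000
s(0.5y) = (1/(1919/2000) − 1)/(1/2) = 162/1919 ≈ 8.4419%

step 1 [0.5y] swap r/2=81/1919: DF=(1 − 81/1919·(0))/(1+81/1919) = 1919/2000 ≈ 0.959500
step 2 [1y] bond c/2=13/800: DF=(3818021/4000000 − 13/800·(0.959500))/(1+13/800) = 9239/10000 ≈ 0.923900
step 3 [1.5y] zero: DF = P = 9171/10000 ≈ 0.917100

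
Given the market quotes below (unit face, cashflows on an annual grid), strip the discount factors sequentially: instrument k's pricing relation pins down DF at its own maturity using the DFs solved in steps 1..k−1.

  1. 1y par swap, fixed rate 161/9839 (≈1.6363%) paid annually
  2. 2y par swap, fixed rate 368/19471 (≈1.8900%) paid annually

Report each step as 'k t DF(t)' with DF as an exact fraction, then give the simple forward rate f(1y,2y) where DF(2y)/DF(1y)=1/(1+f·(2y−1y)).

1 1 9839/10000
2 2 602/625
f(1y,2y) = ((9839/10000)/(602/625) − 1)/(1) = 207/9632 ≈ 2.1491%

step 1 [1y] swap r/1=161/9839: DF=(1 − 161/9839·(0))/(1+161/9839) = 9839/10000 ≈ 0.983900
step 2 [2y] swap r/1=368/19471: DF=(1 − 368/19471·(0.983900))/(1+368/19471) = 602/625 ≈ 0.963200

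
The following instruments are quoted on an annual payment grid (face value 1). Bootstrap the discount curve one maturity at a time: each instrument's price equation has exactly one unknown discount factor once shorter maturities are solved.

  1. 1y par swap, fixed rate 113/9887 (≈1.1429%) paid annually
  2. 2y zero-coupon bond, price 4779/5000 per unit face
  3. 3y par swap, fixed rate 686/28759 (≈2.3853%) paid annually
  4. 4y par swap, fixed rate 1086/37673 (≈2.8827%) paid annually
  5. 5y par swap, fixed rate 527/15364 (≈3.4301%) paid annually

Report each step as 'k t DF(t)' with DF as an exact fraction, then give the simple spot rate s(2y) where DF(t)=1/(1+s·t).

step 1 [1y] swap r/1=113/9887: DF=(1 − 113/9887·(0))/(1+113/9887) = 9887/10000 ≈ 0.988700
step 2 [2y] zero: DF = P = 4779/5000 ≈ 0.955800
step 3 [3y] swap r/1=686/28759: DF=(1 − 686/28759·(0.988700+0.955800))/(1+686/28759) = 4657/5000 ≈ 0.931400
step 4 [4y] swap r/1=1086/37673: DF=(1 − 1086/37673·(0.988700+0.955800+0.931400))/(1+1086/37673) = 4457/5000 ≈ 0.891400
step 5 [5y] swap r/1=527/15364: DF=(1 − 527/15364·(0.988700+0.955800+0.931400+0.891400))/(1+527/15364) = 8419/10000 ≈ 0.841900

1 1 9887/10000
2 2 4779/5000
3 3 4657/5000
4 4 4457/5000
5 5 8419/10000
s(2y) = (1/(4779/5000) − 1)/(2) = 221/9558 ≈ 2.3122%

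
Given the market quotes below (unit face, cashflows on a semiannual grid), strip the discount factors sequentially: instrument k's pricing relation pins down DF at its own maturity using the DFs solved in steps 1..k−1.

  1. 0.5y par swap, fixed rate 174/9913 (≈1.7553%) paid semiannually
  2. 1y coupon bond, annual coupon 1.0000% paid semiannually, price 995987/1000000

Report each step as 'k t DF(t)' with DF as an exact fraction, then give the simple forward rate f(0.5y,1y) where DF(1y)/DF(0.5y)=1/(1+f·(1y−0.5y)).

1 1/2 9913/10000
2 1 9861/10000
f(0.5y,1y) = ((9913/10000)/(9861/10000) − 1)/(1/2) = 104/9861 ≈ 1.0547%

step 1 [0.5y] swap r/2=87/9913: DF=(1 − 87/9913·(0))/(1+87/9913) = 9913/10000 ≈ 0.991300
step 2 [1y] bond c/2=1/200: DF=(995987/1000000 − 1/200·(0.991300))/(1+1/200) = 9861/10000 ≈ 0.986100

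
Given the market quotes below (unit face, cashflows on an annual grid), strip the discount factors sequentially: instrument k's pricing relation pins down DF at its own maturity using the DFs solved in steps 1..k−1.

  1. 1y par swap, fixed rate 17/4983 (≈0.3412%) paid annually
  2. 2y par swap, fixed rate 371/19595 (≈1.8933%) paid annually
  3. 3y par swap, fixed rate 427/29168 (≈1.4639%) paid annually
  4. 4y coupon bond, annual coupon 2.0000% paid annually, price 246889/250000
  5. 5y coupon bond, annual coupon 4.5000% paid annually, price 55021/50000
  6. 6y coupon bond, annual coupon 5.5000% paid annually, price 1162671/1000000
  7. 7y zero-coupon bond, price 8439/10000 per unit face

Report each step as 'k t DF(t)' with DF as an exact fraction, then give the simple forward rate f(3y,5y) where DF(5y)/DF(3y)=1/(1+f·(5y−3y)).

step 1 [1y] swap r/1=17/4983: DF=(1 − 17/4983·(0))/(1+17/4983) = 4983/5000 ≈ 0.996600
step 2 [2y] swap r/1=371/19595: DF=(1 − 371/19595·(0.996600))/(1+371/19595) = 9629/10000 ≈ 0.962900
step 3 [3y] swap r/1=427/29168: DF=(1 − 427/29168·(0.996600+0.962900))/(1+427/29168) = 9573/10000 ≈ 0.957300
step 4 [4y] bond c/1=1/50: DF=(246889/250000 − 1/50·(0.996600+0.962900+0.957300))/(1+1/50) = 911/1000 ≈ 0.911000
step 5 [5y] bond c/1=9/200: DF=(55021/50000 − 9/200·(0.996600+0.962900+0.957300+0.911000))/(1+9/200) = 4441/5000 ≈ 0.888200
step 6 [6y] bond c/1=11/200: DF=(1162671/1000000 − 11/200·(0.996600+0.962900+0.957300+0.911000+0.888200))/(1+11/200) = 4281/5000 ≈ 0.856200
step 7 [7y] zero: DF = P = 8439/10000 ≈ 0.843900

1 1 4983/5000
2 2 9629/10000
3 3 9573/10000
4 4 911/1000
5 5 4441/5000
6 6 4281/5000
7 7 8439/10000
f(3y,5y) = ((9573/10000)/(4441/5000) − 1)/(2) = 691/17764 ≈ 3.8899%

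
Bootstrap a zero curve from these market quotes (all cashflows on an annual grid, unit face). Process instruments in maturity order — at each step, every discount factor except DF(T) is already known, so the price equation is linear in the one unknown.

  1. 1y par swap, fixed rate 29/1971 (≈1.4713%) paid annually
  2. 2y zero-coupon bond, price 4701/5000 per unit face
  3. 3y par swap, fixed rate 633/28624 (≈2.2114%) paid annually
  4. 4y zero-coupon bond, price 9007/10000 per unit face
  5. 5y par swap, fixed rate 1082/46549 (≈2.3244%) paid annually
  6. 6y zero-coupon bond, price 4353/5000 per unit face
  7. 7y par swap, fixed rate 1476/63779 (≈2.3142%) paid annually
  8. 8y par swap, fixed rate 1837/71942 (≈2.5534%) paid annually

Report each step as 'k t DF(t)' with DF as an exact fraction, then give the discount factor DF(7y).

step 1 [1y] swap r/1=29/1971: DF=(1 − 29/1971·(0))/(1+29/1971) = 1971/2000 ≈ 0.985500
step 2 [2y] zero: DF = P = 4701/5000 ≈ 0.940200
step 3 [3y] swap r/1=633/28624: DF=(1 − 633/28624·(0.985500+0.940200))/(1+633/28624) = 9367/10000 ≈ 0.936700
step 4 [4y] zero: DF = P = 9007/10000 ≈ 0.900700
step 5 [5y] swap r/1=1082/46549: DF=(1 − 1082/46549·(0.985500+0.940200+0.936700+0.900700))/(1+1082/46549) = 4459/5000 ≈ 0.891800
step 6 [6y] zero: DF = P = 4353/5000 ≈ 0.870600
step 7 [7y] swap r/1=1476/63779: DF=(1 − 1476/63779·(0.985500+0.940200+0.936700+0.900700+0.891800+0.870600))/(1+1476/63779) = 2131/2500 ≈ 0.852400
step 8 [8y] swap r/1=1837/71942: DF=(1 − 1837/71942·(0.985500+0.940200+0.936700+0.900700+0.891800+0.870600+0.852400))/(1+1837/71942) = 8163/10000 ≈ 0.816300

1 1 1971/2000
2 2 4701/5000
3 3 9367/10000
4 4 9007/10000
5 5 4459/5000
6 6 4353/5000
7 7 2131/2500
8 8 8163/10000
DF(7y) = 2131/2500 ≈ 0.852400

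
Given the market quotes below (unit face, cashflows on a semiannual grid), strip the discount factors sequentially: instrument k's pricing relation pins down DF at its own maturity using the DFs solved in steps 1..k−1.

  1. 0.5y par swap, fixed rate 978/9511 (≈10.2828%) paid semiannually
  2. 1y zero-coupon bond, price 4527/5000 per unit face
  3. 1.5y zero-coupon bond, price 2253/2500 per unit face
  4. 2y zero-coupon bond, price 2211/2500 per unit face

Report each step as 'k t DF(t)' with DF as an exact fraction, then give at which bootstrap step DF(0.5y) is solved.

step 1 [0.5y] swap r/2=489/9511: DF=(1 − 489/9511·(0))/(1+489/9511) = 9511/10000 ≈ 0.951100
step 2 [1y] zero: DF = P = 4527/5000 ≈ 0.905400
step 3 [1.5y] zero: DF = P = 2253/2500 ≈ 0.901200
step 4 [2y] zero: DF = P = 2211/2500 ≈ 0.884400

1 1/2 9511/10000
2 1 4527/5000
3 3/2 2253/2500
4 2 2211/2500
DF(0.5y) is solved at step 1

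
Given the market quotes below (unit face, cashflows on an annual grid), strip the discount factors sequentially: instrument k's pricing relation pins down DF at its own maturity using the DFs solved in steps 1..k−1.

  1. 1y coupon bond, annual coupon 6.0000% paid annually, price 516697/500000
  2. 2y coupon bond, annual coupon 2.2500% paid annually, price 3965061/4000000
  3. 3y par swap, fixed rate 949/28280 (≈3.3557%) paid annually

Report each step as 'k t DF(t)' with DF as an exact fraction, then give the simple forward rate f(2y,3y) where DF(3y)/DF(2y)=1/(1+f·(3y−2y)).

step 1 [1y] bond c/1=3/50: DF=(516697/500000 − 3/50·(0))/(1+3/50) = 9749/10000 ≈ 0.974900
step 2 [2y] bond c/1=9/400: DF=(3965061/4000000 − 9/400·(0.974900))/(1+9/400) = 237/250 ≈ 0.948000
step 3 [3y] swap r/1=949/28280: DF=(1 − 949/28280·(0.974900+0.948000))/(1+949/28280) = 9051/10000 ≈ 0.905100

1 1 9749/10000
2 2 237/250
3 3 9051/10000
f(2y,3y) = ((237/250)/(9051/10000) − 1)/(1) = 143/3017 ≈ 4.7398%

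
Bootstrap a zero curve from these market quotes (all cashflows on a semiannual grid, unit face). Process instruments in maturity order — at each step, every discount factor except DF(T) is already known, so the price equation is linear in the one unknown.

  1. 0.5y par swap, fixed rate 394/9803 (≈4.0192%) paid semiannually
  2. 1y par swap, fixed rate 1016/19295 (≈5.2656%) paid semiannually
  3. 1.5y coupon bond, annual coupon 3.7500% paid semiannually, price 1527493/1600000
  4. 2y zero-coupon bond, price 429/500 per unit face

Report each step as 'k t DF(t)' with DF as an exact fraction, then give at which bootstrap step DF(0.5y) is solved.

1 1/2 9803/10000
2 1 2373/2500
3 3/2 1127/1250
4 2 429/500
DF(0.5y) is solved at step 1

step 1 [0.5y] swap r/2=197/9803: DF=(1 − 197/9803·(0))/(1+197/9803) = 9803/10000 ≈ 0.980300
step 2 [1y] swap r/2=508/19295: DF=(1 − 508/19295·(0.980300))/(1+508/19295) = 2373/2500 ≈ 0.949200
step 3 [1.5y] bond c/2=3/160: DF=(1527493/1600000 − 3/160·(0.980300+0.949200))/(1+3/160) = 1127/1250 ≈ 0.901600
step 4 [2y] zero: DF = P = 429/500 ≈ 0.858000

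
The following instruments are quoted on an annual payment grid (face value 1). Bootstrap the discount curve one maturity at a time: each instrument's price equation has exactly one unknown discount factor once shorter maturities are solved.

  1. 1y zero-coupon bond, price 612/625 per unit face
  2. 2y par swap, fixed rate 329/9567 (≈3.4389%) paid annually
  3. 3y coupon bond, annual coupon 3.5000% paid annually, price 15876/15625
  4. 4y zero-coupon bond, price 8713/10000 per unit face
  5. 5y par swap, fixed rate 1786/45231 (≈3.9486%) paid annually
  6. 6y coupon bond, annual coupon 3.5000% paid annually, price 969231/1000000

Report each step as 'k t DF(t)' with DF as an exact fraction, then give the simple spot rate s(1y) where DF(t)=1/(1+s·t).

step 1 [1y] zero: DF = P = 612/625 ≈ 0.979200
step 2 [2y] swap r/1=329/9567: DF=(1 − 329/9567·(0.979200))/(1+329/9567) = 4671/5000 ≈ 0.934200
step 3 [3y] bond c/1=7/200: DF=(15876/15625 − 7/200·(0.979200+0.934200))/(1+7/200) = 917/1000 ≈ 0.917000
step 4 [4y] zero: DF = P = 8713/10000 ≈ 0.871300
step 5 [5y] swap r/1=1786/45231: DF=(1 − 1786/45231·(0.979200+0.934200+0.917000+0.871300))/(1+1786/45231) = 4107/5000 ≈ 0.821400
step 6 [6y] bond c/1=7/200: DF=(969231/1000000 − 7/200·(0.979200+0.934200+0.917000+0.871300+0.821400))/(1+7/200) = 1567/2000 ≈ 0.783500

1 1 612/625
2 2 4671/5000
3 3 917/1000
4 4 8713/10000
5 5 4107/5000
6 6 1567/2000
s(1y) = (1/(612/625) − 1)/(1) = 13/612 ≈ 2.1242%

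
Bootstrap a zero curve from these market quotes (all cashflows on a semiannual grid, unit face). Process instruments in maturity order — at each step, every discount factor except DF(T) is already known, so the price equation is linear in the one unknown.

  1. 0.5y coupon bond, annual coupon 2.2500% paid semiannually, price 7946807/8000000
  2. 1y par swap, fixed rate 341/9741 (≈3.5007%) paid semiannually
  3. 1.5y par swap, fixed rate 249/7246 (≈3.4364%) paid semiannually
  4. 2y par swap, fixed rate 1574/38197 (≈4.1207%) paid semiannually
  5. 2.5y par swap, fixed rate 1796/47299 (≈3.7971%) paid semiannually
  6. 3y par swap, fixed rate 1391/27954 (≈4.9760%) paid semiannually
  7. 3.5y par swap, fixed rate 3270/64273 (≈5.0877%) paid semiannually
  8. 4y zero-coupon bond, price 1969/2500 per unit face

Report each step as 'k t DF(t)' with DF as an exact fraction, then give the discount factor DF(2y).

1 1/2 9823/10000
2 1 9659/10000
3 3/2 4751/5000
4 2 9213/10000
5 5/2 4551/5000
6 3 8609/10000
7 7/2 1673/2000
8 4 1969/2500
DF(2y) = 9213/10000 ≈ 0.921300

step 1 [0.5y] bond c/2=9/800: DF=(7946807/8000000 − 9/800·(0))/(1+9/800) = 9823/10000 ≈ 0.982300
step 2 [1y] swap r/2=341/19482: DF=(1 − 341/19482·(0.982300))/(1+341/19482) = 9659/10000 ≈ 0.965900
step 3 [1.5y] swap r/2=249/14492: DF=(1 − 249/14492·(0.982300+0.965900))/(1+249/14492) = 4751/5000 ≈ 0.950200
step 4 [2y] swap r/2=787/38197: DF=(1 − 787/38197·(0.982300+0.965900+0.950200))/(1+787/38197) = 9213/10000 ≈ 0.921300
step 5 [2.5y] swap r/2=898/47299: DF=(1 − 898/47299·(0.982300+0.965900+0.950200+0.921300))/(1+898/47299) = 4551/5000 ≈ 0.910200
step 6 [3y] swap r/2=1391/55908: DF=(1 − 1391/55908·(0.982300+0.965900+0.950200+0.921300+0.910200))/(1+1391/55908) = 8609/10000 ≈ 0.860900
step 7 [3.5y] swap r/2=1635/64273: DF=(1 − 1635/64273·(0.982300+0.965900+0.950200+0.921300+0.910200+0.860900))/(1+1635/64273) = 1673/2000 ≈ 0.836500
step 8 [4y] zero: DF = P = 1969/2500 ≈ 0.787600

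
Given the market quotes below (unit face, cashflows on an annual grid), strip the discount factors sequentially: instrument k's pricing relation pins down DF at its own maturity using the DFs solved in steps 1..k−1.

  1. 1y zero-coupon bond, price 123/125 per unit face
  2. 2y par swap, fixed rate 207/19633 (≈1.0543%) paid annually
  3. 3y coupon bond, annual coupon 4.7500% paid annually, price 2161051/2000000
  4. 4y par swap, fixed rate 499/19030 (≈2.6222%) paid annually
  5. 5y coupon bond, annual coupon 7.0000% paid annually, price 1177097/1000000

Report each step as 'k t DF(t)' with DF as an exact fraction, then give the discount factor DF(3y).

1 1 123/125
2 2 9793/10000
3 3 377/400
4 4 4501/5000
5 5 8511/10000
DF(3y) = 377/400 ≈ 0.942500

step 1 [1y] zero: DF = P = 123/125 ≈ 0.984000
step 2 [2y] swap r/1=207/19633: DF=(1 − 207/19633·(0.984000))/(1+207/19633) = 9793/10000 ≈ 0.979300
step 3 [3y] bond c/1=19/400: DF=(2161051/2000000 − 19/400·(0.984000+0.979300))/(1+19/400) = 377/400 ≈ 0.942500
step 4 [4y] swap r/1=499/19030: DF=(1 − 499/19030·(0.984000+0.979300+0.942500))/(1+499/19030) = 4501/5000 ≈ 0.900200
step 5 [5y] bond c/1=7/100: DF=(1177097/1000000 − 7/100·(0.984000+0.979300+0.942500+0.900200))/(1+7/100) = 8511/10000 ≈ 0.851100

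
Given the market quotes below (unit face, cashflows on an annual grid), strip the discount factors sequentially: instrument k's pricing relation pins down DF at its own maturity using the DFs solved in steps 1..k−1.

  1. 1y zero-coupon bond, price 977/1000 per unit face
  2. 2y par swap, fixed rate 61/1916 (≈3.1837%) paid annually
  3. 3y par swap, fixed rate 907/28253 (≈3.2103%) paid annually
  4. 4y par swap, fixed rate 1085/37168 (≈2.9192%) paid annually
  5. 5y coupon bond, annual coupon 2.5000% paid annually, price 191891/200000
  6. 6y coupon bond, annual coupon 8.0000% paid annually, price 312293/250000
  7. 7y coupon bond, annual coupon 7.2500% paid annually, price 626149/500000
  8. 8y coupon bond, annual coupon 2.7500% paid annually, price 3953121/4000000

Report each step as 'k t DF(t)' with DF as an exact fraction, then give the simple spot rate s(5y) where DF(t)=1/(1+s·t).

step 1 [1y] zero: DF = P = 977/1000 ≈ 0.977000
step 2 [2y] swap r/1=61/1916: DF=(1 − 61/1916·(0.977000))/(1+61/1916) = 939/1000 ≈ 0.939000
step 3 [3y] swap r/1=907/28253: DF=(1 − 907/28253·(0.977000+0.939000))/(1+907/28253) = 9093/10000 ≈ 0.909300
step 4 [4y] swap r/1=1085/37168: DF=(1 − 1085/37168·(0.977000+0.939000+0.909300))/(1+1085/37168) = 1783/2000 ≈ 0.891500
step 5 [5y] bond c/1=1/40: DF=(191891/200000 − 1/40·(0.977000+0.939000+0.909300+0.891500))/(1+1/40) = 4227/5000 ≈ 0.845400
step 6 [6y] bond c/1=2/25: DF=(312293/250000 − 2/25·(0.977000+0.939000+0.909300+0.891500+0.845400))/(1+2/25) = 8187/10000 ≈ 0.818700
step 7 [7y] bond c/1=29/400: DF=(626149/500000 − 29/400·(0.977000+0.939000+0.909300+0.891500+0.845400+0.818700))/(1+29/400) = 8039/10000 ≈ 0.803900
step 8 [8y] bond c/1=11/400: DF=(3953121/4000000 − 11/400·(0.977000+0.939000+0.909300+0.891500+0.845400+0.818700+0.803900))/(1+11/400) = 7963/10000 ≈ 0.796300

1 1 977/1000
2 2 939/1000
3 3 9093/10000
4 4 1783/2000
5 5 4227/5000
6 6 8187/10000
7 7 8039/10000
8 8 7963/10000
s(5y) = (1/(4227/5000) − 1)/(5) = 773/21135 ≈ 3.6574%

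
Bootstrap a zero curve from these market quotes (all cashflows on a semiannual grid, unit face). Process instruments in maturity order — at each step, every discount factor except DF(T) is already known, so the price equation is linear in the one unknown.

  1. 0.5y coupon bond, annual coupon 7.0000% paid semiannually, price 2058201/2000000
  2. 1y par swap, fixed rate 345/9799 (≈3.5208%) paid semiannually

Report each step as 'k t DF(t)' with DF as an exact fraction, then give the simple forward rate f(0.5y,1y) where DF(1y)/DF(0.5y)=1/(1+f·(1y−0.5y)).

1 1/2 9943/10000
2 1 1931/2000
f(0.5y,1y) = ((9943/10000)/(1931/2000) − 1)/(1/2) = 576/9655 ≈ 5.9658%

step 1 [0.5y] bond c/2=7/200: DF=(2058201/2000000 − 7/200·(0))/(1+7/200) = 9943/10000 ≈ 0.994300
step 2 [1y] swap r/2=345/19598: DF=(1 − 345/19598·(0.994300))/(1+345/19598) = 1931/2000 ≈ 0.965500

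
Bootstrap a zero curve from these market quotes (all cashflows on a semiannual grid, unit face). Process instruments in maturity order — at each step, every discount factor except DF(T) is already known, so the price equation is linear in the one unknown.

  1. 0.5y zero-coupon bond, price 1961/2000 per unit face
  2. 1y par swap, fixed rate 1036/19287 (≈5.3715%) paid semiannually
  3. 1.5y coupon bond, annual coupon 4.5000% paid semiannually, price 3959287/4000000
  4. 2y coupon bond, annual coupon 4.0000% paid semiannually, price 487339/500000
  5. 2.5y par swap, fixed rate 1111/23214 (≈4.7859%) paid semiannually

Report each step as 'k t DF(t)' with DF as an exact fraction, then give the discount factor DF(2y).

step 1 [0.5y] zero: DF = P = 1961/2000 ≈ 0.980500
step 2 [1y] swap r/2=518/19287: DF=(1 − 518/19287·(0.980500))/(1+518/19287) = 4741/5000 ≈ 0.948200
step 3 [1.5y] bond c/2=9/400: DF=(3959287/4000000 − 9/400·(0.980500+0.948200))/(1+9/400) = 1157/1250 ≈ 0.925600
step 4 [2y] bond c/2=1/50: DF=(487339/500000 − 1/50·(0.980500+0.948200+0.925600))/(1+1/50) = 2249/2500 ≈ 0.899600
step 5 [2.5y] swap r/2=1111/46428: DF=(1 − 1111/46428·(0.980500+0.948200+0.925600+0.899600))/(1+1111/46428) = 8889/10000 ≈ 0.888900

1 1/2 1961/2000
2 1 4741/5000
3 3/2 1157/1250
4 2 2249/2500
5 5/2 8889/10000
DF(2y) = 2249/2500 ≈ 0.899600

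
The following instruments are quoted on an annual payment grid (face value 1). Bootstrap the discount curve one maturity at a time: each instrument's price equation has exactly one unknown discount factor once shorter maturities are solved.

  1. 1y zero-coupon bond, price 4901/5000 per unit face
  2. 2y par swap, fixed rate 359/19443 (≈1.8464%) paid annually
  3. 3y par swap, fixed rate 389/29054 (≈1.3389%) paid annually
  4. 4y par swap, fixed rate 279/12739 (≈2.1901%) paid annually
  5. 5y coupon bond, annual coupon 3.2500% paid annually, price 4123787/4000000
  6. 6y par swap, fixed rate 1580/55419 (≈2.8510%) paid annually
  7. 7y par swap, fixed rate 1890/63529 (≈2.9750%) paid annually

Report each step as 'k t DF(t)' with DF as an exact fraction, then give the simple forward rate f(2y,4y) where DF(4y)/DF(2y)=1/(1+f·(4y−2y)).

step 1 [1y] zero: DF = P = 4901/5000 ≈ 0.980200
step 2 [2y] swap r/1=359/19443: DF=(1 − 359/19443·(0.980200))/(1+359/19443) = 9641/10000 ≈ 0.964100
step 3 [3y] swap r/1=389/29054: DF=(1 − 389/29054·(0.980200+0.964100))/(1+389/29054) = 9611/10000 ≈ 0.961100
step 4 [4y] swap r/1=279/12739: DF=(1 − 279/12739·(0.980200+0.964100+0.961100))/(1+279/12739) = 9163/10000 ≈ 0.916300
step 5 [5y] bond c/1=13/400: DF=(4123787/4000000 − 13/400·(0.980200+0.964100+0.961100+0.916300))/(1+13/400) = 4391/5000 ≈ 0.878200
step 6 [6y] swap r/1=1580/55419: DF=(1 − 1580/55419·(0.980200+0.964100+0.961100+0.916300+0.878200))/(1+1580/55419) = 421/500 ≈ 0.842000
step 7 [7y] swap r/1=1890/63529: DF=(1 − 1890/63529·(0.980200+0.964100+0.961100+0.916300+0.878200+0.842000))/(1+1890/63529) = 811/1000 ≈ 0.811000

1 1 4901/5000
2 2 9641/10000
3 3 9611/10000
4 4 9163/10000
5 5 4391/5000
6 6 421/500
7 7 811/1000
f(2y,4y) = ((9641/10000)/(9163/10000) − 1)/(2) = 239/9163 ≈ 2.6083%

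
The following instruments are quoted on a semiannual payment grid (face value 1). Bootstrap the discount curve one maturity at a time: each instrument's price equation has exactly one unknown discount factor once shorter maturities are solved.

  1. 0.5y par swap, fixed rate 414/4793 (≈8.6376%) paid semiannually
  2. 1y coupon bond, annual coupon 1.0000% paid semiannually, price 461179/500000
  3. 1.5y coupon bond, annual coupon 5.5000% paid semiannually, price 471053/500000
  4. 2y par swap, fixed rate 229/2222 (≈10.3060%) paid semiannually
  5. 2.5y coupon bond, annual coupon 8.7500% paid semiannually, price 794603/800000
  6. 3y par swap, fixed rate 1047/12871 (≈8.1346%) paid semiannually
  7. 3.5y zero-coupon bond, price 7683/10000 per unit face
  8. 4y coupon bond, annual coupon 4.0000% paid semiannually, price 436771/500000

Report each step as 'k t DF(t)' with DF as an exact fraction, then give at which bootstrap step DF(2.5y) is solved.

step 1 [0.5y] swap r/2=207/4793: DF=(1 − 207/4793·(0))/(1+207/4793) = 4793/5000 ≈ 0.958600
step 2 [1y] bond c/2=1/200: DF=(461179/500000 − 1/200·(0.958600))/(1+1/200) = 913/1000 ≈ 0.913000
step 3 [1.5y] bond c/2=11/400: DF=(471053/500000 − 11/400·(0.958600+0.913000))/(1+11/400) = 2167/2500 ≈ 0.866800
step 4 [2y] swap r/2=229/4444: DF=(1 − 229/4444·(0.958600+0.913000+0.866800))/(1+229/4444) = 1021/1250 ≈ 0.816800
step 5 [2.5y] bond c/2=7/160: DF=(794603/800000 − 7/160·(0.958600+0.913000+0.866800+0.816800))/(1+7/160) = 4013/5000 ≈ 0.802600
step 6 [3y] swap r/2=1047/25742: DF=(1 − 1047/25742·(0.958600+0.913000+0.866800+0.816800+0.802600))/(1+1047/25742) = 3953/5000 ≈ 0.790600
step 7 [3.5y] zero: DF = P = 7683/10000 ≈ 0.768300
step 8 [4y] bond c/2=1/50: DF=(436771/500000 − 1/50·(0.958600+0.913000+0.866800+0.816800+0.802600+0.790600+0.768300))/(1+1/50) = 1851/2500 ≈ 0.740400

1 1/2 4793/5000
2 1 913/1000
3 3/2 2167/2500
4 2 1021/1250
5 5/2 4013/5000
6 3 3953/5000
7 7/2 7683/10000
8 4 1851/2500
DF(2.5y) is solved at step 5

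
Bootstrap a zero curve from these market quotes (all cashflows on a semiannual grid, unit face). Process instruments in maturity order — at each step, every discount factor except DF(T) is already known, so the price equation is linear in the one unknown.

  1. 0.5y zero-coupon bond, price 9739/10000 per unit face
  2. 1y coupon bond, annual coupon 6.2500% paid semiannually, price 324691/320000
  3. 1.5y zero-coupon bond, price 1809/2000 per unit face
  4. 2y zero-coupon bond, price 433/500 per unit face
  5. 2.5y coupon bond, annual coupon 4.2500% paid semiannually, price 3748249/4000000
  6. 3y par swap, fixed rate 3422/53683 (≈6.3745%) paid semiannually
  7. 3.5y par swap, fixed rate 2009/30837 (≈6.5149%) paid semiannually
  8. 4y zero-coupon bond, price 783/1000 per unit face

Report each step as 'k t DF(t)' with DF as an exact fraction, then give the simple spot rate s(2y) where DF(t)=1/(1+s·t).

step 1 [0.5y] zero: DF = P = 9739/10000 ≈ 0.973900
step 2 [1y] bond c/2=1/32: DF=(324691/320000 − 1/32·(0.973900))/(1+1/32) = 1193/1250 ≈ 0.954400
step 3 [1.5y] zero: DF = P = 1809/2000 ≈ 0.904500
step 4 [2y] zero: DF = P = 433/500 ≈ 0.866000
step 5 [2.5y] bond c/2=17/800: DF=(3748249/4000000 − 17/800·(0.973900+0.954400+0.904500+0.866000))/(1+17/800) = 4203/5000 ≈ 0.840600
step 6 [3y] swap r/2=1711/53683: DF=(1 − 1711/53683·(0.973900+0.954400+0.904500+0.866000+0.840600))/(1+1711/53683) = 8289/10000 ≈ 0.828900
step 7 [3.5y] swap r/2=2009/61674: DF=(1 − 2009/61674·(0.973900+0.954400+0.904500+0.866000+0.840600+0.828900))/(1+2009/61674) = 7991/10000 ≈ 0.799100
step 8 [4y] zero: DF = P = 783/1000 ≈ 0.783000

1 1/2 9739/10000
2 1 1193/1250
3 3/2 1809/2000
4 2 433/500
5 5/2 4203/5000
6 3 8289/10000
7 7/2 7991/10000
8 4 783/1000
s(2y) = (1/(433/500) − 1)/(2) = 67/866 ≈ 7.7367%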